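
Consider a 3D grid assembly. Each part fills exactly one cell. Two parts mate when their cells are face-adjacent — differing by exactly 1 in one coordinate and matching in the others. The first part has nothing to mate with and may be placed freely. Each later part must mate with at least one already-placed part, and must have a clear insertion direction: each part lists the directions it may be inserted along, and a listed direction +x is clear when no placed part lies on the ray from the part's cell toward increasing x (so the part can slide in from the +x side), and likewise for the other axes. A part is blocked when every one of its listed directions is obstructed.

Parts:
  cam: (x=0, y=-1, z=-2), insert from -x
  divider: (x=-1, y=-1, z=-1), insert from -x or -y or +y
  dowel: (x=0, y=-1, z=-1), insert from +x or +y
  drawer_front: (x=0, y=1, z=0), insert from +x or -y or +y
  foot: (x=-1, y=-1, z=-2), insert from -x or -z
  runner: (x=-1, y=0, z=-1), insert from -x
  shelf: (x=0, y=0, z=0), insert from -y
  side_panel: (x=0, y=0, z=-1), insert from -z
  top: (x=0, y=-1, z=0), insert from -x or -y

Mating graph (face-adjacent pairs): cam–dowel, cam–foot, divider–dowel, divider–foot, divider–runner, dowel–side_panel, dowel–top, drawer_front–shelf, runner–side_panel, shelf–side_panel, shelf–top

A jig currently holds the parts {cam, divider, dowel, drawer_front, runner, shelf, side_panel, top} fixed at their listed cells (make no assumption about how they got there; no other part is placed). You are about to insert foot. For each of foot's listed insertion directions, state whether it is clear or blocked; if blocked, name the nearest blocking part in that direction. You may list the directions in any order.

-x: clear; -z: clear

-x: ray from foot(-1, -1, -2) has no placed part ⇒ clear
-z: ray from foot(-1, -1, -2) has no placed part ⇒ clear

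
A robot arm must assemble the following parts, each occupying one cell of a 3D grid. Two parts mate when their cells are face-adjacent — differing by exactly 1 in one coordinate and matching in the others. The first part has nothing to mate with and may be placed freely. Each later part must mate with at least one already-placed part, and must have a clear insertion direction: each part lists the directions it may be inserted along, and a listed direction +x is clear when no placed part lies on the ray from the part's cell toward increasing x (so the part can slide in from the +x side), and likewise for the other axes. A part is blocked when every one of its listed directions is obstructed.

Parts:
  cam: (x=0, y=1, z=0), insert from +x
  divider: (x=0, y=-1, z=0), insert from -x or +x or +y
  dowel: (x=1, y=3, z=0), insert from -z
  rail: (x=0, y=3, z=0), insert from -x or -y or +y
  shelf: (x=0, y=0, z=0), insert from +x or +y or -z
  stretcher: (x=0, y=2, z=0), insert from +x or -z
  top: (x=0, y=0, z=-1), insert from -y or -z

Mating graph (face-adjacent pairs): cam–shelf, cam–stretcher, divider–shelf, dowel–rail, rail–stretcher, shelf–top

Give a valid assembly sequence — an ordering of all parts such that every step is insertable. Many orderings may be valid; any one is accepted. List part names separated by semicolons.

stretcher; cam; shelf; top; rail; dowel; divider

1. stretcher@(0, 2, 0) [+x clear] — {stretcher}
2. cam@(0, 1, 0) [+x clear] — {cam, stretcher}
3. shelf@(0, 0, 0) [+x clear] — {cam, shelf, stretcher}
4. top@(0, 0, -1) [-y clear] — {cam, shelf, stretcher, top}
5. rail@(0, 3, 0) [-x clear] — {cam, rail, shelf, stretcher, top}
6. dowel@(1, 3, 0) [-z clear] — {cam, dowel, rail, shelf, stretcher, top}
7. divider@(0, -1, 0) [-x clear] — {cam, divider, dowel, rail, shelf, stretcher, top}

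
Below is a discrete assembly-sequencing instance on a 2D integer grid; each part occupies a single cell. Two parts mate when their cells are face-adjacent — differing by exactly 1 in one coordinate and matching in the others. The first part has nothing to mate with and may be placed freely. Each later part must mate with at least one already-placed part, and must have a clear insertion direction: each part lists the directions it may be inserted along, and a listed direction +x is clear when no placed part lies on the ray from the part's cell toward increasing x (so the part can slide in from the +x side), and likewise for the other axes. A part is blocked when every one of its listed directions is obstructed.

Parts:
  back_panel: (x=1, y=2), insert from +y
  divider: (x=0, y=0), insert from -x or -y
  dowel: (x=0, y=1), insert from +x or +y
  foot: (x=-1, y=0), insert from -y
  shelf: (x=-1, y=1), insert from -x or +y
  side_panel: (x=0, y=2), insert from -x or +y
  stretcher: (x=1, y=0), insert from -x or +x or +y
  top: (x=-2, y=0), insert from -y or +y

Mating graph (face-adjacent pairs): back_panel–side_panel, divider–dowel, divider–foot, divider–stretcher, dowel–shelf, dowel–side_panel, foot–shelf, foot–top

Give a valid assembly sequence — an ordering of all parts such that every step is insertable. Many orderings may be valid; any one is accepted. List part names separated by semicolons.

side_panel; dowel; shelf; foot; top; divider; stretcher; back_panel

1. side_panel@(0, 2) [-x clear] — {side_panel}
2. dowel@(0, 1) [+x clear] — {dowel, side_panel}
3. shelf@(-1, 1) [-x clear] — {dowel, shelf, side_panel}
4. foot@(-1, 0) [-y clear] — {dowel, foot, shelf, side_panel}
5. top@(-2, 0) [-y clear] — {dowel, foot, shelf, side_panel, top}
6. divider@(0, 0) [-y clear] — {divider, dowel, foot, shelf, side_panel, top}
7. stretcher@(1, 0) [+x clear] — {divider, dowel, foot, shelf, side_panel, stretcher, top}
8. back_panel@(1, 2) [+y clear] — {back_panel, divider, dowel, foot, shelf, side_panel, stretcher, top}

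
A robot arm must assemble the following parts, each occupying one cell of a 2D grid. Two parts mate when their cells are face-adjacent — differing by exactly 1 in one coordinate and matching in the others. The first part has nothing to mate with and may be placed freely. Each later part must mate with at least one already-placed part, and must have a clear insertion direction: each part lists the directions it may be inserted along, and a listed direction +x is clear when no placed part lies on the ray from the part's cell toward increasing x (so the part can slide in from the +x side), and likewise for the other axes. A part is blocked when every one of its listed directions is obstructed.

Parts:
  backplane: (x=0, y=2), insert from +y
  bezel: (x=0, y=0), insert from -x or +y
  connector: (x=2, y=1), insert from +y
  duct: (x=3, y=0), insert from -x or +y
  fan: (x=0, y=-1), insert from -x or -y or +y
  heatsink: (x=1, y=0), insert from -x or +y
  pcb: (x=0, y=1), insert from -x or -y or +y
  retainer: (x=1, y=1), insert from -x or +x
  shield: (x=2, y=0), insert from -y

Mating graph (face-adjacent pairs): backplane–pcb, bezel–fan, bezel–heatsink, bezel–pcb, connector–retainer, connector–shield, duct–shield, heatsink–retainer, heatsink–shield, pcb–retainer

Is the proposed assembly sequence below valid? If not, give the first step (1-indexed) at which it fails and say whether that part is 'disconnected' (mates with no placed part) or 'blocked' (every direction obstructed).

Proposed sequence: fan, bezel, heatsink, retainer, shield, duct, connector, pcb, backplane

Valid

1. fan@(0, -1) [-x clear] — {fan}
2. bezel@(0, 0) [-x clear] — {bezel, fan}
3. heatsink@(1, 0) [+y clear] — {bezel, fan, heatsink}
4. retainer@(1, 1) [-x clear] — {bezel, fan, heatsink, retainer}
5. shield@(2, 0) [-y clear] — {bezel, fan, heatsink, retainer, shield}
6. duct@(3, 0) [+y clear] — {bezel, duct, fan, heatsink, retainer, shield}
7. connector@(2, 1) [+y clear] — {bezel, connector, duct, fan, heatsink, retainer, shield}
8. pcb@(0, 1) [-x clear] — {bezel, connector, duct, fan, heatsink, pcb, retainer, shield}
9. backplane@(0, 2) [+y clear] — {backplane, bezel, connector, duct, fan, heatsink, pcb, retainer, shield}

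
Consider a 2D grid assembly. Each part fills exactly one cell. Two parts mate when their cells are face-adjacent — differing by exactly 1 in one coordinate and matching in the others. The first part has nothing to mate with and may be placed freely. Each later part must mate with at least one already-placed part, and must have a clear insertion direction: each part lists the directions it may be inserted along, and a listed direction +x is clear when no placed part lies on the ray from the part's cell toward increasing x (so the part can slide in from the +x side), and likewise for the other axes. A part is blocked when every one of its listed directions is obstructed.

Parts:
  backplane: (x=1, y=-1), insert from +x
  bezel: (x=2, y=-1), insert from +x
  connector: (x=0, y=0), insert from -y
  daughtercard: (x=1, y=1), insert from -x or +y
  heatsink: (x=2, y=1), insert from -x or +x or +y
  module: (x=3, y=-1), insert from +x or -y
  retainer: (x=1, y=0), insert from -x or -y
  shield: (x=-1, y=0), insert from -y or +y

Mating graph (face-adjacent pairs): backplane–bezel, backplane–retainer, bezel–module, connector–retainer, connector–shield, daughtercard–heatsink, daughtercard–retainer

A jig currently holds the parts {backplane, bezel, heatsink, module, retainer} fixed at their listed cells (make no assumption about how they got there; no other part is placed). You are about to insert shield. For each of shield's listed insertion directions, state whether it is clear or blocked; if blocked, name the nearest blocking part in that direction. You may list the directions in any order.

+y: clear; -y: clear

-y: ray from shield(-1, 0) has no placed part ⇒ clear
+y: ray from shield(-1, 0) has no placed part ⇒ clear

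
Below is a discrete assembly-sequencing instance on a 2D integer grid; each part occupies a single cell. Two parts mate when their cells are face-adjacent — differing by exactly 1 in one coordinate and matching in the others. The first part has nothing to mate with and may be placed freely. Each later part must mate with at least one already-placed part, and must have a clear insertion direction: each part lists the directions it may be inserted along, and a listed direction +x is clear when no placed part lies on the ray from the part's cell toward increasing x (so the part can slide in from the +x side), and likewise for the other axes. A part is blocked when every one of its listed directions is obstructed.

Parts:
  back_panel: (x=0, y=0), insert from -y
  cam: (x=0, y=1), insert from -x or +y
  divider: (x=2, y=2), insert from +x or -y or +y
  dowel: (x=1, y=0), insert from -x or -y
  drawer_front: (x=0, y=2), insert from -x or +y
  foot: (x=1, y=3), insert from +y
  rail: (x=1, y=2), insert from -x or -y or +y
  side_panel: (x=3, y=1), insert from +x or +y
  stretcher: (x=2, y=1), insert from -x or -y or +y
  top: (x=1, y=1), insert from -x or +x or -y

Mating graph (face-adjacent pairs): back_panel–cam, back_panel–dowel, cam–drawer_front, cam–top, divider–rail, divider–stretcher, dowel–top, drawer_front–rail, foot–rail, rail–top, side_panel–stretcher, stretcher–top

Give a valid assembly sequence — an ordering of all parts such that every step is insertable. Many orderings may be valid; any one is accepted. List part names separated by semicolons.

1. dowel@(1, 0) [-x clear] — {dowel}
2. back_panel@(0, 0) [-y clear] — {back_panel, dowel}
3. cam@(0, 1) [-x clear] — {back_panel, cam, dowel}
4. drawer_front@(0, 2) [-x clear] — {back_panel, cam, dowel, drawer_front}
5. top@(1, 1) [+x clear] — {back_panel, cam, dowel, drawer_front, top}
6. rail@(1, 2) [+y clear] — {back_panel, cam, dowel, drawer_front, rail, top}
7. divider@(2, 2) [+x clear] — {back_panel, cam, divider, dowel, drawer_front, rail, top}
8. foot@(1, 3) [+y clear] — {back_panel, cam, divider, dowel, drawer_front, foot, rail, top}
9. stretcher@(2, 1) [-y clear] — {back_panel, cam, divider, dowel, drawer_front, foot, rail, stretcher, top}
10. side_panel@(3, 1) [+x clear] — {back_panel, cam, divider, dowel, drawer_front, foot, rail, side_panel, stretcher, top}

dowel; back_panel; cam; drawer_front; top; rail; divider; foot; stretcher; side_panel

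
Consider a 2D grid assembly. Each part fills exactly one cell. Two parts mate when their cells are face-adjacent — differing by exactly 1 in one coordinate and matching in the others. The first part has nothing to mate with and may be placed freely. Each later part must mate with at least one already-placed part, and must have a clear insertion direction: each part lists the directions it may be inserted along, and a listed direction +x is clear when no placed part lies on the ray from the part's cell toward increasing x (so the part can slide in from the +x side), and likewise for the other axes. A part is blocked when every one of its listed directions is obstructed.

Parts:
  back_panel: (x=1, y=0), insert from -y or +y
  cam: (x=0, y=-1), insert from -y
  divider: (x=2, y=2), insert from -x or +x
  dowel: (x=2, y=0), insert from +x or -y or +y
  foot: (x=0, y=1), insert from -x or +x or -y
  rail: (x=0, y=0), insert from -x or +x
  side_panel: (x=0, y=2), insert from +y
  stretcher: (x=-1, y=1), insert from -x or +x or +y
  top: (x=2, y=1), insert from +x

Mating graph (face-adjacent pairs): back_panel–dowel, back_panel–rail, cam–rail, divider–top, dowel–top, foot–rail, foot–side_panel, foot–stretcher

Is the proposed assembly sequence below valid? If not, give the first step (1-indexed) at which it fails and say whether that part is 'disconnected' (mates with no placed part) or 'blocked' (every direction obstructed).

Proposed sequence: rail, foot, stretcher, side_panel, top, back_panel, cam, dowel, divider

Invalid at step 5 (disconnected)

1. rail@(0, 0) [-x clear] — {rail}
2. foot@(0, 1) [-x clear] — {foot, rail}
3. stretcher@(-1, 1) [-x clear] — {foot, rail, stretcher}
4. side_panel@(0, 2) [+y clear] — {foot, rail, side_panel, stretcher}
5. top@(2, 1) — no placed neighbour ⇒ disconnected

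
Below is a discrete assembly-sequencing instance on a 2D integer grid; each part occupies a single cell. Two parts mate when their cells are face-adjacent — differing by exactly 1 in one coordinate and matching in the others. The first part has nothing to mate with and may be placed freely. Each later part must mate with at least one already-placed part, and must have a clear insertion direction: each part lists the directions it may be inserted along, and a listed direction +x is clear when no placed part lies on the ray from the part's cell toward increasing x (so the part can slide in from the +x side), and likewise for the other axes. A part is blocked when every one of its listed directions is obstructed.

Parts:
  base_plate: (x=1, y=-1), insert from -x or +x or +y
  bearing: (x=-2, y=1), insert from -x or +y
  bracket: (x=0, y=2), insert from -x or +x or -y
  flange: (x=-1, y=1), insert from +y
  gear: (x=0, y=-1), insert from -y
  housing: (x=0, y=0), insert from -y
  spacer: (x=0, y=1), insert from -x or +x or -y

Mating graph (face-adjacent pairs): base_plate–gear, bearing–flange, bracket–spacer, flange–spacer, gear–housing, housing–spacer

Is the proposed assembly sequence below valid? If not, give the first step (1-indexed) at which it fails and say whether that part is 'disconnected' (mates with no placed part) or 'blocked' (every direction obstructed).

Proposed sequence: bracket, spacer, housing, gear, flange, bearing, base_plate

Valid

1. bracket@(0, 2) [-x clear] — {bracket}
2. spacer@(0, 1) [-x clear] — {bracket, spacer}
3. housing@(0, 0) [-y clear] — {bracket, housing, spacer}
4. gear@(0, -1) [-y clear] — {bracket, gear, housing, spacer}
5. flange@(-1, 1) [+y clear] — {bracket, flange, gear, housing, spacer}
6. bearing@(-2, 1) [-x clear] — {bearing, bracket, flange, gear, housing, spacer}
7. base_plate@(1, -1) [+x clear] — {base_plate, bearing, bracket, flange, gear, housing, spacer}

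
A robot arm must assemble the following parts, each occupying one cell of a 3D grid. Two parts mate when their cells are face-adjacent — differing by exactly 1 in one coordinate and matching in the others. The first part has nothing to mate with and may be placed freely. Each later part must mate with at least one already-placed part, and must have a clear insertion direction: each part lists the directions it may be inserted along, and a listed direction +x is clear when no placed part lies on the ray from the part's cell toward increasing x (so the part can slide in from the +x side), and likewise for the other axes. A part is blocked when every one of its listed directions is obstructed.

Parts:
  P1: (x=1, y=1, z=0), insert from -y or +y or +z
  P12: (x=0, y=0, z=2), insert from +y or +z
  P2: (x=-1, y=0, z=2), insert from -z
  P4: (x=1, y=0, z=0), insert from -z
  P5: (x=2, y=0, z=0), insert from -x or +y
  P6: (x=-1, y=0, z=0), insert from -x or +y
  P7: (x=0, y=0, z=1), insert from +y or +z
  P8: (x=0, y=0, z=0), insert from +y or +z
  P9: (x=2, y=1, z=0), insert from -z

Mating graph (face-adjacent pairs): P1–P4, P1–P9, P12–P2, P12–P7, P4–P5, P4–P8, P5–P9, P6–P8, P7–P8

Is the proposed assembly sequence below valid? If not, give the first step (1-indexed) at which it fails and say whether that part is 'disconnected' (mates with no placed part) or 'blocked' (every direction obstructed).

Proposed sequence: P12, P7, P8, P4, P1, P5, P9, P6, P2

Invalid at step 9 (blocked)

1. P12@(0, 0, 2) [+y clear] — {P12}
2. P7@(0, 0, 1) [+y clear] — {P12, P7}
3. P8@(0, 0, 0) [+y clear] — {P12, P7, P8}
4. P4@(1, 0, 0) [-z clear] — {P12, P4, P7, P8}
5. P1@(1, 1, 0) [+y clear] — {P1, P12, P4, P7, P8}
6. P5@(2, 0, 0) [+y clear] — {P1, P12, P4, P5, P7, P8}
7. P9@(2, 1, 0) [-z clear] — {P1, P12, P4, P5, P7, P8, P9}
8. P6@(-1, 0, 0) [-x clear] — {P1, P12, P4, P5, P6, P7, P8, P9}
9. P2@(-1, 0, 2) — -z all obstructed ⇒ blocked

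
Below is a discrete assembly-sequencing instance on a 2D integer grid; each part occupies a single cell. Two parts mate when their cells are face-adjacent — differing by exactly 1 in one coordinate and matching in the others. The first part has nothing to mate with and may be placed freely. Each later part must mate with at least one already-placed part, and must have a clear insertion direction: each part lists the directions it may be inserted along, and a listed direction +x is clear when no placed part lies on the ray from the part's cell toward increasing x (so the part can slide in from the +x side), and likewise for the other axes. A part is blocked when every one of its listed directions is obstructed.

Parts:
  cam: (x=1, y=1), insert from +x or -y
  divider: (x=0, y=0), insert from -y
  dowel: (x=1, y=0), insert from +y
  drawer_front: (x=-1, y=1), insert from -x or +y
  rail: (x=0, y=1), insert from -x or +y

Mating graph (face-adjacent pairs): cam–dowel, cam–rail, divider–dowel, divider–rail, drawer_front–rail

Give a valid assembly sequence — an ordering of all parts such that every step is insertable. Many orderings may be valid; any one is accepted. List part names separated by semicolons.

1. drawer_front@(-1, 1) [-x clear] — {drawer_front}
2. rail@(0, 1) [+y clear] — {drawer_front, rail}
3. divider@(0, 0) [-y clear] — {divider, drawer_front, rail}
4. dowel@(1, 0) [+y clear] — {divider, dowel, drawer_front, rail}
5. cam@(1, 1) [+x clear] — {cam, divider, dowel, drawer_front, rail}

drawer_front; rail; divider; dowel; cam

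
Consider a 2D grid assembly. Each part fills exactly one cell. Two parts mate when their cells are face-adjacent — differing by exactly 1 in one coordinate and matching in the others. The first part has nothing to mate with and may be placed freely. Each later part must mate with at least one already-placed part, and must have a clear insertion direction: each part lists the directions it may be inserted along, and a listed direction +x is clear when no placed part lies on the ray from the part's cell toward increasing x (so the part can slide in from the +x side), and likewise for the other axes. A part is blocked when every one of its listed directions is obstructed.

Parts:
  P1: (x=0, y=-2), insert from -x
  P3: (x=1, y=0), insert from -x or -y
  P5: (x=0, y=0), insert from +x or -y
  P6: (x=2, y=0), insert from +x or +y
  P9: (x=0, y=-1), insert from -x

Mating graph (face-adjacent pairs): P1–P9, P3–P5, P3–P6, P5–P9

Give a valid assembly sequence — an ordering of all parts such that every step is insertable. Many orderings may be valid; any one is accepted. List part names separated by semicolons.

1. P5@(0, 0) [+x clear] — {P5}
2. P9@(0, -1) [-x clear] — {P5, P9}
3. P3@(1, 0) [-y clear] — {P3, P5, P9}
4. P6@(2, 0) [+x clear] — {P3, P5, P6, P9}
5. P1@(0, -2) [-x clear] — {P1, P3, P5, P6, P9}

P5; P9; P3; P6; P1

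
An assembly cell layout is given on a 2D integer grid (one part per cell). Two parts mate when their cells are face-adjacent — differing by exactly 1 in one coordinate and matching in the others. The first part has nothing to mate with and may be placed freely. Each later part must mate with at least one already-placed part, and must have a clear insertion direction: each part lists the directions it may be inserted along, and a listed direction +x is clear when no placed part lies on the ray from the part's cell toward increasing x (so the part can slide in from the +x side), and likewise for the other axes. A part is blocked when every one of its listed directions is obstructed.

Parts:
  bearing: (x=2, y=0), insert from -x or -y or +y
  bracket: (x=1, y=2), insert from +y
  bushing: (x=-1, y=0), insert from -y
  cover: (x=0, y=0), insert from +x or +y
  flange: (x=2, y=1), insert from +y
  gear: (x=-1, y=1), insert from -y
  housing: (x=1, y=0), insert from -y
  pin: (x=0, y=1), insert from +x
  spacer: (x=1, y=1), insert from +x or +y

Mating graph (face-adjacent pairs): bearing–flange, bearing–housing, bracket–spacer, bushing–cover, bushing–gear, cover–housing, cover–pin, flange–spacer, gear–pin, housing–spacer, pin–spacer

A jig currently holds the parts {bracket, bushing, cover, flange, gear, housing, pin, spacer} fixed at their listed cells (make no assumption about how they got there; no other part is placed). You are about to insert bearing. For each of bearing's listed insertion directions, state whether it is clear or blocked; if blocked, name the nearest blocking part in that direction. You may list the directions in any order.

+y: blocked by flange; -x: blocked by housing; -y: clear

-x: nearest on ray is housing@(1, 0) ⇒ blocked
-y: ray from bearing(2, 0) has no placed part ⇒ clear
+y: nearest on ray is flange@(2, 1) ⇒ blocked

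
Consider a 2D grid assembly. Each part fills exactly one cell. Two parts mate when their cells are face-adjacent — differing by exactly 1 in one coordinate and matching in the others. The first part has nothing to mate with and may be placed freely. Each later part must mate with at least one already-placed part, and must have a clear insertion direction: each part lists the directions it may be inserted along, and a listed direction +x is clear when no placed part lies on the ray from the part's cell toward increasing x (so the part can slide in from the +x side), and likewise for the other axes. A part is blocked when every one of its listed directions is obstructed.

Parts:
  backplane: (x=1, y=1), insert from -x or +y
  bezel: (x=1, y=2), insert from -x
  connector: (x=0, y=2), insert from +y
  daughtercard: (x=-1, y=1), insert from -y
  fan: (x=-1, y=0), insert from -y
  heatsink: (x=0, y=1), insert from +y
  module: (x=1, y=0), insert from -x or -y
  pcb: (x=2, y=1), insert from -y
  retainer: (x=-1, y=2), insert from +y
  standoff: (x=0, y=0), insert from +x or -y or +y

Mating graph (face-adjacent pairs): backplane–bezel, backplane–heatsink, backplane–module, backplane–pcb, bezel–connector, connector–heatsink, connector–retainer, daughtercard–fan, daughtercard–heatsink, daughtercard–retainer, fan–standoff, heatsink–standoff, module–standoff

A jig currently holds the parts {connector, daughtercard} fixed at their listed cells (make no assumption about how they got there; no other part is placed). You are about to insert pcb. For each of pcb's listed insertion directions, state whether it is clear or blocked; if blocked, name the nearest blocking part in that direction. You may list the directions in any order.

-y: clear

-y: ray from pcb(2, 1) has no placed part ⇒ clear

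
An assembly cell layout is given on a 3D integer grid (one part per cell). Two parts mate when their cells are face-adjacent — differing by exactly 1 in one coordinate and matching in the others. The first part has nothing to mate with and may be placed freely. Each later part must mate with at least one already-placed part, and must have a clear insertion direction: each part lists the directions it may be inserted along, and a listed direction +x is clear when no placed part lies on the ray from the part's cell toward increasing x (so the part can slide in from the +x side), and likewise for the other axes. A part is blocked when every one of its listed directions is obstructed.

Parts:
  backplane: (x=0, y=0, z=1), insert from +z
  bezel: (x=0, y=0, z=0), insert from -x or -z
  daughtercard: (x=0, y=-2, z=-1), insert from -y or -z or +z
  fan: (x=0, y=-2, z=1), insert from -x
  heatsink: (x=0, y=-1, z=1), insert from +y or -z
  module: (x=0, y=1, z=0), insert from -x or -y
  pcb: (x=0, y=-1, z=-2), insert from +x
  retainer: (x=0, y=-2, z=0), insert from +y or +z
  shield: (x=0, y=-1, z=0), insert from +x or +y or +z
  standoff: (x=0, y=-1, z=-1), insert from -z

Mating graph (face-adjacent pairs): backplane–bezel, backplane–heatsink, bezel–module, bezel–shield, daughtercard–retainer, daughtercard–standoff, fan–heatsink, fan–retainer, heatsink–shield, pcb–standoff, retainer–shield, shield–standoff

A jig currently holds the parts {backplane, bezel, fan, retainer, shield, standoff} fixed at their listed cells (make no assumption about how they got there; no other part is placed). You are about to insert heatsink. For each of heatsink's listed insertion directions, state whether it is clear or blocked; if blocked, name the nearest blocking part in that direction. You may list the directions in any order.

+y: nearest on ray is backplane@(0, 0, 1) ⇒ blocked
-z: nearest on ray is shield@(0, -1, 0) ⇒ blocked

+y: blocked by backplane; -z: blocked by shield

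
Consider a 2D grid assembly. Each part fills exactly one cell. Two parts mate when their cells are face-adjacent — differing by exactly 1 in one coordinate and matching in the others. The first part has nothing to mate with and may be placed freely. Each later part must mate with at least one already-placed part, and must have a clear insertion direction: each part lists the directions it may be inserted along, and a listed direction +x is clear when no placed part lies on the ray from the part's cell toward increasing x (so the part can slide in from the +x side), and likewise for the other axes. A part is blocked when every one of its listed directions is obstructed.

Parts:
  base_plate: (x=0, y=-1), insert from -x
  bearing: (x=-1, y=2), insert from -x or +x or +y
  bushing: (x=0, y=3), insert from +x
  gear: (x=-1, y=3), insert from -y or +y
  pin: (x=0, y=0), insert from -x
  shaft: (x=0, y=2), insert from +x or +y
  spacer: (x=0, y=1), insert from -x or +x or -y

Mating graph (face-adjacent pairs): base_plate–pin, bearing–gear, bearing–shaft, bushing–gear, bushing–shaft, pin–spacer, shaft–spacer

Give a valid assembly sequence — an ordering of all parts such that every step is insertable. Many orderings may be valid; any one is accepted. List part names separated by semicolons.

1. gear@(-1, 3) [-y clear] — {gear}
2. bushing@(0, 3) [+x clear] — {bushing, gear}
3. shaft@(0, 2) [+x clear] — {bushing, gear, shaft}
4. bearing@(-1, 2) [-x clear] — {bearing, bushing, gear, shaft}
5. spacer@(0, 1) [-x clear] — {bearing, bushing, gear, shaft, spacer}
6. pin@(0, 0) [-x clear] — {bearing, bushing, gear, pin, shaft, spacer}
7. base_plate@(0, -1) [-x clear] — {base_plate, bearing, bushing, gear, pin, shaft, spacer}

gear; bushing; shaft; bearing; spacer; pin; base_plate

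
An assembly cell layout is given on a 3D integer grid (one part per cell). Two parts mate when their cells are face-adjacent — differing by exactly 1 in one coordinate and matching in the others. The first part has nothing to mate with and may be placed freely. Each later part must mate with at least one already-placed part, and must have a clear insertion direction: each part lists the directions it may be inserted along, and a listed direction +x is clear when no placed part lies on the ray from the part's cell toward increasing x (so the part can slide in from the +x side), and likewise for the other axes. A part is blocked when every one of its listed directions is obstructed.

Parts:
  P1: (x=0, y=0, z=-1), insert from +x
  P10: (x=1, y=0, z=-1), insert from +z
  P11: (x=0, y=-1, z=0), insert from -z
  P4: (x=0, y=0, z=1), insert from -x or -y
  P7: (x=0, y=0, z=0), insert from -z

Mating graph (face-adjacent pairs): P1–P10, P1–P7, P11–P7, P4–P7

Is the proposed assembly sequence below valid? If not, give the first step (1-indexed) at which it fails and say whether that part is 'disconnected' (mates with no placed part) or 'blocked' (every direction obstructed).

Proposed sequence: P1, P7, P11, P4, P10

Invalid at step 2 (blocked)

1. P1@(0, 0, -1) [+x clear] — {P1}
2. P7@(0, 0, 0) — -z all obstructed ⇒ blocked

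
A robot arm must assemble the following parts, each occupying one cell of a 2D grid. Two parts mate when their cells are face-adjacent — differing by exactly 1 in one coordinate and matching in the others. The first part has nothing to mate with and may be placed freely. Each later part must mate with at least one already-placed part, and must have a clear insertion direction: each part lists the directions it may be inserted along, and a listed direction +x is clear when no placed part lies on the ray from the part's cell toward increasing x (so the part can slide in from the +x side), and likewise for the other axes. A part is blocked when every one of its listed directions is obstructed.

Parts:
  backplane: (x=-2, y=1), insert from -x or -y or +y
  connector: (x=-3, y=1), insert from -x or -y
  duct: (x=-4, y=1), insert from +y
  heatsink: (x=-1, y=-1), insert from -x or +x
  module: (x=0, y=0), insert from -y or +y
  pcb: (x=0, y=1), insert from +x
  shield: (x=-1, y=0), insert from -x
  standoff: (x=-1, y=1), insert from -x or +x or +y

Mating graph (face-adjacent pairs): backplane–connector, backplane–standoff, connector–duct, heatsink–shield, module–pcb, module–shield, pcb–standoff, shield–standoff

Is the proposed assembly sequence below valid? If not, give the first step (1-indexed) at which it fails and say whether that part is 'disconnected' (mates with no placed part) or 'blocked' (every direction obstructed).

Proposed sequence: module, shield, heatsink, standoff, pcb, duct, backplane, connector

1. module@(0, 0) [-y clear] — {module}
2. shield@(-1, 0) [-x clear] — {module, shield}
3. heatsink@(-1, -1) [-x clear] — {heatsink, module, shield}
4. standoff@(-1, 1) [-x clear] — {heatsink, module, shield, standoff}
5. pcb@(0, 1) [+x clear] — {heatsink, module, pcb, shield, standoff}
6. duct@(-4, 1) — no placed neighbour ⇒ disconnected

Invalid at step 6 (disconnected)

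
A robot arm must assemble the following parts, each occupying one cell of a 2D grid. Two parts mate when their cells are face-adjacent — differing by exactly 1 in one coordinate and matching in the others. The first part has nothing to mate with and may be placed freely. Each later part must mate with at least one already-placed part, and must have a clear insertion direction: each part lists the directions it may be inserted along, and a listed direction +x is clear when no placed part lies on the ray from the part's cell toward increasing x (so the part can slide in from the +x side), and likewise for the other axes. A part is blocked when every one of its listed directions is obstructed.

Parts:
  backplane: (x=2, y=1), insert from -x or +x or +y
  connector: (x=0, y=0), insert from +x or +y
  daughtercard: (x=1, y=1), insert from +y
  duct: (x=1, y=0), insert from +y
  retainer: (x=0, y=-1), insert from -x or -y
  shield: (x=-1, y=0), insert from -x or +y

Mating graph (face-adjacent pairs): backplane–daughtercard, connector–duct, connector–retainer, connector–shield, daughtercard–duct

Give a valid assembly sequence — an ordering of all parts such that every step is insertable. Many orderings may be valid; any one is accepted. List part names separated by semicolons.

1. duct@(1, 0) [+y clear] — {duct}
2. daughtercard@(1, 1) [+y clear] — {daughtercard, duct}
3. connector@(0, 0) [+y clear] — {connector, daughtercard, duct}
4. shield@(-1, 0) [-x clear] — {connector, daughtercard, duct, shield}
5. backplane@(2, 1) [+x clear] — {backplane, connector, daughtercard, duct, shield}
6. retainer@(0, -1) [-x clear] — {backplane, connector, daughtercard, duct, retainer, shield}

duct; daughtercard; connector; shield; backplane; retainer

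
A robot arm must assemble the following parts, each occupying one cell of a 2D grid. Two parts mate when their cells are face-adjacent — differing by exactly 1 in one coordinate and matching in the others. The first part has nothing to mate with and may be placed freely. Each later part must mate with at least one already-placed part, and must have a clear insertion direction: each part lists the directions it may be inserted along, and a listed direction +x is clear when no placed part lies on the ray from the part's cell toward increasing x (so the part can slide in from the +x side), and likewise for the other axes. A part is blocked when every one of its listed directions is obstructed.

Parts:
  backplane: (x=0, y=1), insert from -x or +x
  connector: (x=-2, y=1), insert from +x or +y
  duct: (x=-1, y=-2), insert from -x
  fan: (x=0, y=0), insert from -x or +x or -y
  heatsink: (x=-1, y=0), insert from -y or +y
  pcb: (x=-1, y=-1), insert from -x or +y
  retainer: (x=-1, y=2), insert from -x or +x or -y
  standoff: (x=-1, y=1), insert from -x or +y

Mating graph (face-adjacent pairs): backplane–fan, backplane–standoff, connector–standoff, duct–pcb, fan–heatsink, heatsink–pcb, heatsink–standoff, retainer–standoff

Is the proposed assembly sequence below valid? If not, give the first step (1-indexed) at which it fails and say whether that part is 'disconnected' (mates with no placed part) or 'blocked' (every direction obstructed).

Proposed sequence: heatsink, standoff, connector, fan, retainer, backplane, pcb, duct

1. heatsink@(-1, 0) [-y clear] — {heatsink}
2. standoff@(-1, 1) [-x clear] — {heatsink, standoff}
3. connector@(-2, 1) [+y clear] — {connector, heatsink, standoff}
4. fan@(0, 0) [+x clear] — {connector, fan, heatsink, standoff}
5. retainer@(-1, 2) [-x clear] — {connector, fan, heatsink, retainer, standoff}
6. backplane@(0, 1) [+x clear] — {backplane, connector, fan, heatsink, retainer, standoff}
7. pcb@(-1, -1) [-x clear] — {backplane, connector, fan, heatsink, pcb, retainer, standoff}
8. duct@(-1, -2) [-x clear] — {backplane, connector, duct, fan, heatsink, pcb, retainer, standoff}

Valid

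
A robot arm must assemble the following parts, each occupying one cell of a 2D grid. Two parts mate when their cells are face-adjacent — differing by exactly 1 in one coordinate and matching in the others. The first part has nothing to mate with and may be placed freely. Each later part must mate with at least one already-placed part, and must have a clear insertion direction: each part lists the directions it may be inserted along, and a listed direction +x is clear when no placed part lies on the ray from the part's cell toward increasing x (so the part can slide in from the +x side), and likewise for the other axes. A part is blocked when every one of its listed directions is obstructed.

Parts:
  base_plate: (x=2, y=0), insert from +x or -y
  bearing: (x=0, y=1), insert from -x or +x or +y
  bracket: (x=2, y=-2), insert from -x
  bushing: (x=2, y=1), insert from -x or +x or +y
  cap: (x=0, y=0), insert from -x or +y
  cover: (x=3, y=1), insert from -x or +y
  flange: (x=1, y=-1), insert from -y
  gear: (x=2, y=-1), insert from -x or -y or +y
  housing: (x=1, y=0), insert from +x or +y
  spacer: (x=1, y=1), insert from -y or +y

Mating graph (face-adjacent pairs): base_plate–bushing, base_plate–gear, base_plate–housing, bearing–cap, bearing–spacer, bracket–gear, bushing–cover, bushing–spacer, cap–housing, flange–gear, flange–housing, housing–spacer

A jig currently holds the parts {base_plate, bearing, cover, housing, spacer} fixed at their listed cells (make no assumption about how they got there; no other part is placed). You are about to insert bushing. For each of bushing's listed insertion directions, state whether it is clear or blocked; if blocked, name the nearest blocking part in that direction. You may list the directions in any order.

+x: blocked by cover; +y: clear; -x: blocked by spacer

-x: nearest on ray is spacer@(1, 1) ⇒ blocked
+x: nearest on ray is cover@(3, 1) ⇒ blocked
+y: ray from bushing(2, 1) has no placed part ⇒ clear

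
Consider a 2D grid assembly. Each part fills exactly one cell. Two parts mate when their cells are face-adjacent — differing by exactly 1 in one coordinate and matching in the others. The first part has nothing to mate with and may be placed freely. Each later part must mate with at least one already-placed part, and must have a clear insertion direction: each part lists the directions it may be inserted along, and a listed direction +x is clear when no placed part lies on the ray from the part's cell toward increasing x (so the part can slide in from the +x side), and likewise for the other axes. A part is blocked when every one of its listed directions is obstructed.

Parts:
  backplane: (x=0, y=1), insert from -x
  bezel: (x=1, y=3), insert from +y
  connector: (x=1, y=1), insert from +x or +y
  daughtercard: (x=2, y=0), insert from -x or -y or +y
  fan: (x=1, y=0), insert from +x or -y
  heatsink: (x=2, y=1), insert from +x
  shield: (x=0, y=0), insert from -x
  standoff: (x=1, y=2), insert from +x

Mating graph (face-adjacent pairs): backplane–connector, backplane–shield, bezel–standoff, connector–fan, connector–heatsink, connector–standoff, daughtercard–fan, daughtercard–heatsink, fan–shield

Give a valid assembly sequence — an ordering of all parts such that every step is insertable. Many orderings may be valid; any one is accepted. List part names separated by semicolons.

1. heatsink@(2, 1) [+x clear] — {heatsink}
2. connector@(1, 1) [+y clear] — {connector, heatsink}
3. daughtercard@(2, 0) [-x clear] — {connector, daughtercard, heatsink}
4. fan@(1, 0) [-y clear] — {connector, daughtercard, fan, heatsink}
5. standoff@(1, 2) [+x clear] — {connector, daughtercard, fan, heatsink, standoff}
6. backplane@(0, 1) [-x clear] — {backplane, connector, daughtercard, fan, heatsink, standoff}
7. shield@(0, 0) [-x clear] — {backplane, connector, daughtercard, fan, heatsink, shield, standoff}
8. bezel@(1, 3) [+y clear] — {backplane, bezel, connector, daughtercard, fan, heatsink, shield, standoff}

heatsink; connector; daughtercard; fan; standoff; backplane; shield; bezel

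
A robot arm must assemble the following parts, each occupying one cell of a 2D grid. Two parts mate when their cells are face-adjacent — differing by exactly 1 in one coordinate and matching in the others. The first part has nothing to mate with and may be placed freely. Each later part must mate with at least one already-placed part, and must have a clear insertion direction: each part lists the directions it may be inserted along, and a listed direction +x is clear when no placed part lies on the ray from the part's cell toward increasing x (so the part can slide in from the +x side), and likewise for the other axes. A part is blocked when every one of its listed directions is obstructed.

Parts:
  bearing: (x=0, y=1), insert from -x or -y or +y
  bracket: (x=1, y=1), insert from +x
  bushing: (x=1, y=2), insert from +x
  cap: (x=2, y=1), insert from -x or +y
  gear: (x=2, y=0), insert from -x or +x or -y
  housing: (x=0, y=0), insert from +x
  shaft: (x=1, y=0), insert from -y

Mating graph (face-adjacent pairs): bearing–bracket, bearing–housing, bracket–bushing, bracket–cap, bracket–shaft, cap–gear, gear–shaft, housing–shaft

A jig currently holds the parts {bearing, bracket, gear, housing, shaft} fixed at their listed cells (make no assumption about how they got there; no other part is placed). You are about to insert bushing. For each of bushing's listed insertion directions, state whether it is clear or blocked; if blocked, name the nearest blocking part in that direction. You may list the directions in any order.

+x: clear

+x: ray from bushing(1, 2) has no placed part ⇒ clear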